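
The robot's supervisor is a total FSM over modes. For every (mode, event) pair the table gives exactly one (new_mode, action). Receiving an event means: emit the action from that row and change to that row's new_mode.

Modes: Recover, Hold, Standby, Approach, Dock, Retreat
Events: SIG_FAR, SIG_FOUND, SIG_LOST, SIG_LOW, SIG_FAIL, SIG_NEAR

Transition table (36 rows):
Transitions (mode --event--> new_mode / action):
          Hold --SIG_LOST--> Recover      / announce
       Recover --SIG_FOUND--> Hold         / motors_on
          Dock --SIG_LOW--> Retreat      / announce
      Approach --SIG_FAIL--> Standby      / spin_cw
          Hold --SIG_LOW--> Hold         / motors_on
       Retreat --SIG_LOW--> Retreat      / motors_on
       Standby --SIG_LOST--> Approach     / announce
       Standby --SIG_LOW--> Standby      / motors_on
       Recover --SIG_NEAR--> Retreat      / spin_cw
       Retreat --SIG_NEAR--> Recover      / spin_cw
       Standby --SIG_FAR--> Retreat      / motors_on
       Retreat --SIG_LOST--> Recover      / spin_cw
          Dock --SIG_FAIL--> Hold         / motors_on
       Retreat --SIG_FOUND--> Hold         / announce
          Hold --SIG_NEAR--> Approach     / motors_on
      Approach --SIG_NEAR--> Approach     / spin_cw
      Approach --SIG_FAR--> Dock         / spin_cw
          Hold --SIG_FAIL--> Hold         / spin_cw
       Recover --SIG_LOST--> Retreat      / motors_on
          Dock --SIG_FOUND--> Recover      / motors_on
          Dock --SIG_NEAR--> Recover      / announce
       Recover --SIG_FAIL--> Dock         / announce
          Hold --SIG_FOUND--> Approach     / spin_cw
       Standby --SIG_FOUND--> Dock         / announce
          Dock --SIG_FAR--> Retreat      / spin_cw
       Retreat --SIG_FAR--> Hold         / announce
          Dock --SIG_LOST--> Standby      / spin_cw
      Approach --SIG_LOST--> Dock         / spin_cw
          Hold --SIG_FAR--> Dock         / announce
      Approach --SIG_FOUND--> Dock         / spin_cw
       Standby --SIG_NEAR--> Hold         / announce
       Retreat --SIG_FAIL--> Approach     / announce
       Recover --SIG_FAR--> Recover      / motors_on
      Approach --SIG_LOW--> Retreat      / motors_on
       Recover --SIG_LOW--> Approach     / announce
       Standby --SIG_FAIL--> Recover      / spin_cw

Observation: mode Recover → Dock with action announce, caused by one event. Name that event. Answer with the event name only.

try SIG_FAR: (Recover, SIG_FAR) → (Recover, motors_on)
try SIG_FOUND: (Recover, SIG_FOUND) → (Hold, motors_on)
try SIG_LOST: (Recover, SIG_LOST) → (Retreat, motors_on)
try SIG_LOW: (Recover, SIG_LOW) → (Approach, announce)
try SIG_FAIL: (Recover, SIG_FAIL) → (Dock, announce)  ← matches
try SIG_NEAR: (Recover, SIG_NEAR) → (Retreat, spin_cw)

SIG_FAIL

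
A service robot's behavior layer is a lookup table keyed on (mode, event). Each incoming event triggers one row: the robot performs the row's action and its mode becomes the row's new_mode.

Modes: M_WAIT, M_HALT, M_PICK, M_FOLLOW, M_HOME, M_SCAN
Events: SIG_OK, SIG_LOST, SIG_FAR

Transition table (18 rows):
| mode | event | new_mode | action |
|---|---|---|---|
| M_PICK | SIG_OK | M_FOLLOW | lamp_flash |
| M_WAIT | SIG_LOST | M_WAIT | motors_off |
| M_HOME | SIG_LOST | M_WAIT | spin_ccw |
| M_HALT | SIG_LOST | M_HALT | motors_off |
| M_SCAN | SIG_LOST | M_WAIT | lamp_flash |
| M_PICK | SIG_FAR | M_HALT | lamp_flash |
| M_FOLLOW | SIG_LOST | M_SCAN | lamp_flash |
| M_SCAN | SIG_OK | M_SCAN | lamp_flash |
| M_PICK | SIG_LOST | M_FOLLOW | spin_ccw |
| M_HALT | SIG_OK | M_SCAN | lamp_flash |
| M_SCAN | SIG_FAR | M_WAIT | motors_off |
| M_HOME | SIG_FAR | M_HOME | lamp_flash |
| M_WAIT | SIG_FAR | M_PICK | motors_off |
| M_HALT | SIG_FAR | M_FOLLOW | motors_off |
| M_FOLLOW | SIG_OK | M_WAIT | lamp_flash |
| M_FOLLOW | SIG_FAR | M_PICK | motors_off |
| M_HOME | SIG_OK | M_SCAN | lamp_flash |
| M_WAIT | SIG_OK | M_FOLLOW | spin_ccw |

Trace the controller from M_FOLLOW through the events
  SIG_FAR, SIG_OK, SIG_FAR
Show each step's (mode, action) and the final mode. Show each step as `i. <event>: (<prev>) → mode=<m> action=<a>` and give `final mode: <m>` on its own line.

final mode: M_PICK

1. SIG_FAR: (M_FOLLOW) → mode=M_PICK action=motors_off
2. SIG_OK: (M_PICK) → mode=M_FOLLOW action=lamp_flash
3. SIG_FAR: (M_FOLLOW) → mode=M_PICK action=motors_off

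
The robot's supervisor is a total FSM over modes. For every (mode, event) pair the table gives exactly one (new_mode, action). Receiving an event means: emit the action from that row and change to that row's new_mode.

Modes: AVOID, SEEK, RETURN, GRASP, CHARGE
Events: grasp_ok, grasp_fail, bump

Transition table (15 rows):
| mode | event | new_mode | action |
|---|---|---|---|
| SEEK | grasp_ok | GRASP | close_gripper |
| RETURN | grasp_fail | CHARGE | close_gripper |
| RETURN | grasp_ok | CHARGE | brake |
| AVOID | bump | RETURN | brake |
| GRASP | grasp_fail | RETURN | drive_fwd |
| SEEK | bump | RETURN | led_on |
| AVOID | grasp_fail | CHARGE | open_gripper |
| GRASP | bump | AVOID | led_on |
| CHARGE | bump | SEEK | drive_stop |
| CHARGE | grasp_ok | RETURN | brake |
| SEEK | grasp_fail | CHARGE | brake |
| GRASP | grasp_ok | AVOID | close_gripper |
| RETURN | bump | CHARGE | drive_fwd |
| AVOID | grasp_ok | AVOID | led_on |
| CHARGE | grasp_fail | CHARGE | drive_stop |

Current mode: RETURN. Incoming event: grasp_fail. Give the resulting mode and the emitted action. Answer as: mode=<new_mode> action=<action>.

mode=CHARGE action=close_gripper

current mode = RETURN; filter table to that mode:
  (RETURN, grasp_fail) → (CHARGE, close_gripper)  ← event matches
  (RETURN, grasp_ok) → (CHARGE, brake)
  (RETURN, bump) → (CHARGE, drive_fwd)
event = grasp_fail selects (CHARGE, close_gripper)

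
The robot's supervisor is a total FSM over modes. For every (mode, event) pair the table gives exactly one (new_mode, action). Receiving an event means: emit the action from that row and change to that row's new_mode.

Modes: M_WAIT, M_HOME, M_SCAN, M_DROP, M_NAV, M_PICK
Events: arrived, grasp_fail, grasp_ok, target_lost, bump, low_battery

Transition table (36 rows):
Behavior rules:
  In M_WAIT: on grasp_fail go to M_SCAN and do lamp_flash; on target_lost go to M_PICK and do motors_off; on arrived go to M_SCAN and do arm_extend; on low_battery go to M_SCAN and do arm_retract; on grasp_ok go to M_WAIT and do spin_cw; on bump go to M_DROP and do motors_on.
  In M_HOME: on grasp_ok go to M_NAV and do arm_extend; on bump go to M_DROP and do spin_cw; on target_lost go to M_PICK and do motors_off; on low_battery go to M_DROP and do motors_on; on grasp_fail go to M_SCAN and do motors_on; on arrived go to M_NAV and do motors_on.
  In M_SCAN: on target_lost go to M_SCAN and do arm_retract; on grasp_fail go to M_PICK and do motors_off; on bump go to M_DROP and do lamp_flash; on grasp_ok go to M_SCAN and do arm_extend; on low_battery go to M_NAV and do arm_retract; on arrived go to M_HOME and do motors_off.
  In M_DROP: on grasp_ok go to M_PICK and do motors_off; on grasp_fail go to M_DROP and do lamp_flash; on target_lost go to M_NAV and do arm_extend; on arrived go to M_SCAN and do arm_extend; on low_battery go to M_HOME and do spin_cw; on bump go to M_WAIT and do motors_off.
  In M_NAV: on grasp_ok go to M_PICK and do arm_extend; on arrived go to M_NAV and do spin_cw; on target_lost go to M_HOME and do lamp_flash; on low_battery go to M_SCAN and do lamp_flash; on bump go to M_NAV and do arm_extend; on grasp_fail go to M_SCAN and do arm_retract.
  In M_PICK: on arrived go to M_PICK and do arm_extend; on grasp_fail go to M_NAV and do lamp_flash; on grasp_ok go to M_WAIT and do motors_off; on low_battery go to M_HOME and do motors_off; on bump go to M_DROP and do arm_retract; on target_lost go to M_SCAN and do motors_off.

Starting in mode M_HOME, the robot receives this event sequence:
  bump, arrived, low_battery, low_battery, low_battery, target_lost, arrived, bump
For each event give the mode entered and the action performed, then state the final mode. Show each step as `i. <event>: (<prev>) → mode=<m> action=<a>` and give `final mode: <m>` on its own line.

final mode: M_NAV

1. bump: (M_HOME) → mode=M_DROP action=spin_cw
2. arrived: (M_DROP) → mode=M_SCAN action=arm_extend
3. low_battery: (M_SCAN) → mode=M_NAV action=arm_retract
4. low_battery: (M_NAV) → mode=M_SCAN action=lamp_flash
5. low_battery: (M_SCAN) → mode=M_NAV action=arm_retract
6. target_lost: (M_NAV) → mode=M_HOME action=lamp_flash
7. arrived: (M_HOME) → mode=M_NAV action=motors_on
8. bump: (M_NAV) → mode=M_NAV action=arm_extend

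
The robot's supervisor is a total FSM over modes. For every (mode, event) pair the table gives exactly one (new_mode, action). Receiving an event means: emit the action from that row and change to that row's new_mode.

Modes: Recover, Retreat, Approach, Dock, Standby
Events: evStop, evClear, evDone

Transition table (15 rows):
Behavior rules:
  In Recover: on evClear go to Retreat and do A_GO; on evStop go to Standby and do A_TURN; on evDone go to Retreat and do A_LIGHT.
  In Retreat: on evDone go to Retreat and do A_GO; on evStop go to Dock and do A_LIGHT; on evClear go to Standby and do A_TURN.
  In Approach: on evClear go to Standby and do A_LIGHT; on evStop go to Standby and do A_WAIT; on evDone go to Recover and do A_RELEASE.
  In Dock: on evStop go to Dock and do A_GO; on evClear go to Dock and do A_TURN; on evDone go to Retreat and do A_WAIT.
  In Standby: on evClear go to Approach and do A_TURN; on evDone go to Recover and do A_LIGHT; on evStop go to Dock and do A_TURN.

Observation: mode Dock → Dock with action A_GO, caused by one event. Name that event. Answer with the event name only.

evStop

try evStop: (Dock, evStop) → (Dock, A_GO)  ← matches
try evClear: (Dock, evClear) → (Dock, A_TURN)
try evDone: (Dock, evDone) → (Retreat, A_WAIT)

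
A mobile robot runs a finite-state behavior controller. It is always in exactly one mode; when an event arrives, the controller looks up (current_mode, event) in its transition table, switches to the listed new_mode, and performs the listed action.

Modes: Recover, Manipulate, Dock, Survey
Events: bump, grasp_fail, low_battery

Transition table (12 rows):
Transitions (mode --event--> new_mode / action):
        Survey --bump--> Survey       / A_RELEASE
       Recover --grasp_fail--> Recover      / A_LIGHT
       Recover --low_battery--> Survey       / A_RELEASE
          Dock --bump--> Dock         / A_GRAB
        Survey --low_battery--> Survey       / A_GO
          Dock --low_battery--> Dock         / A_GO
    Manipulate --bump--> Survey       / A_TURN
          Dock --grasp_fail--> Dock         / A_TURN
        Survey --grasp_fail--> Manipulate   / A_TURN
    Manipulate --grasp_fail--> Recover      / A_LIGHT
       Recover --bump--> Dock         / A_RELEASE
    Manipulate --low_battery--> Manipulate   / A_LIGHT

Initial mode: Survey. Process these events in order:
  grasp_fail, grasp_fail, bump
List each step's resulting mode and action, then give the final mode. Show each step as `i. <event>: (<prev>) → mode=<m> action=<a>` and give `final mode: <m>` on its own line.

final mode: Dock

1. grasp_fail: (Survey) → mode=Manipulate action=A_TURN
2. grasp_fail: (Manipulate) → mode=Recover action=A_LIGHT
3. bump: (Recover) → mode=Dock action=A_RELEASE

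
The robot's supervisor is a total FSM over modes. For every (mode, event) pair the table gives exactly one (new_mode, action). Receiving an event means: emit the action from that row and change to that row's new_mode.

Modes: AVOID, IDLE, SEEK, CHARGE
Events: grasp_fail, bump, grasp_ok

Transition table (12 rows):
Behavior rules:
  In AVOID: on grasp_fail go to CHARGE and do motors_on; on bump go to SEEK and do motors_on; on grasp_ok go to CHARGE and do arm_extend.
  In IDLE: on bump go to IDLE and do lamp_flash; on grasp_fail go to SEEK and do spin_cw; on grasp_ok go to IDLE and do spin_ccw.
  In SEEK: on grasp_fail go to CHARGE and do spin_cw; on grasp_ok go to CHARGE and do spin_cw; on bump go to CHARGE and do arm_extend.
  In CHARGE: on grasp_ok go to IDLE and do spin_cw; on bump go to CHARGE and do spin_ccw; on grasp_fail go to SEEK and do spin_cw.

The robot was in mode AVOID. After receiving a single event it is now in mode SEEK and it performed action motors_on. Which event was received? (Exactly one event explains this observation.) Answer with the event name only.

bump

try grasp_fail: (AVOID, grasp_fail) → (CHARGE, motors_on)
try bump: (AVOID, bump) → (SEEK, motors_on)  ← matches
try grasp_ok: (AVOID, grasp_ok) → (CHARGE, arm_extend)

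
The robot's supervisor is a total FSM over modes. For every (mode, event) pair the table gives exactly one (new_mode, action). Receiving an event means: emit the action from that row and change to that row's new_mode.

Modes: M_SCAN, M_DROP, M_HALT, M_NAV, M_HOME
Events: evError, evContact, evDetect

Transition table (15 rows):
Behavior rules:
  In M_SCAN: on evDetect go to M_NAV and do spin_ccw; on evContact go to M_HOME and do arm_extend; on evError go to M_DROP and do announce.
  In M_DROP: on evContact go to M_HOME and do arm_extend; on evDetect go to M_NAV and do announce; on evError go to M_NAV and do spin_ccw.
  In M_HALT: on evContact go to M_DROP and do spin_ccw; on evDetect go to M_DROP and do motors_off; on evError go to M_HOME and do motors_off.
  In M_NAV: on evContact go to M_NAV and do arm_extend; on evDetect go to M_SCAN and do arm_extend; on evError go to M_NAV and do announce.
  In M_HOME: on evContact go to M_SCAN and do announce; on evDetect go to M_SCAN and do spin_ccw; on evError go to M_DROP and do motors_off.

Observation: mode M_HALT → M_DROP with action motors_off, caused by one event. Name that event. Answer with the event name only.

evDetect

try evError: (M_HALT, evError) → (M_HOME, motors_off)
try evContact: (M_HALT, evContact) → (M_DROP, spin_ccw)
try evDetect: (M_HALT, evDetect) → (M_DROP, motors_off)  ← matches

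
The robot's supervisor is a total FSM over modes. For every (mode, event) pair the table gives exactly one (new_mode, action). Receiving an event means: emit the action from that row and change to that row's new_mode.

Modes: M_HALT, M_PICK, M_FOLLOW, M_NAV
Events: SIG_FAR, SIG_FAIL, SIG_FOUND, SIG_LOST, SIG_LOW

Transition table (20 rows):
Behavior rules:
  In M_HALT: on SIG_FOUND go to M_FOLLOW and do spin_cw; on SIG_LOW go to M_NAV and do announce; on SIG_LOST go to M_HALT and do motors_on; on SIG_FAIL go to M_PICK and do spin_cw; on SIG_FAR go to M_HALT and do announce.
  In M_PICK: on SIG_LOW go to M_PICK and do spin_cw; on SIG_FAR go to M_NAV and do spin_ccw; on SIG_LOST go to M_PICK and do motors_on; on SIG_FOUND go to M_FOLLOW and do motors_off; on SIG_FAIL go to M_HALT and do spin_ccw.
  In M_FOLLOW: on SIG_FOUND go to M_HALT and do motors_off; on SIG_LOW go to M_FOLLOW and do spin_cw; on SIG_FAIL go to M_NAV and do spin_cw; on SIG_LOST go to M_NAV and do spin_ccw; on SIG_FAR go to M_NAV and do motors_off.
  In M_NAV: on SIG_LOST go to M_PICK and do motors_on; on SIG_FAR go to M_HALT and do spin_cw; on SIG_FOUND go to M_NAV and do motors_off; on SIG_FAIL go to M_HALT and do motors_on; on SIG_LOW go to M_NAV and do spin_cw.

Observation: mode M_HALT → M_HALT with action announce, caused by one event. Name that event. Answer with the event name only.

try SIG_FAR: (M_HALT, SIG_FAR) → (M_HALT, announce)  ← matches
try SIG_FAIL: (M_HALT, SIG_FAIL) → (M_PICK, spin_cw)
try SIG_FOUND: (M_HALT, SIG_FOUND) → (M_FOLLOW, spin_cw)
try SIG_LOST: (M_HALT, SIG_LOST) → (M_HALT, motors_on)
try SIG_LOW: (M_HALT, SIG_LOW) → (M_NAV, announce)

SIG_FAR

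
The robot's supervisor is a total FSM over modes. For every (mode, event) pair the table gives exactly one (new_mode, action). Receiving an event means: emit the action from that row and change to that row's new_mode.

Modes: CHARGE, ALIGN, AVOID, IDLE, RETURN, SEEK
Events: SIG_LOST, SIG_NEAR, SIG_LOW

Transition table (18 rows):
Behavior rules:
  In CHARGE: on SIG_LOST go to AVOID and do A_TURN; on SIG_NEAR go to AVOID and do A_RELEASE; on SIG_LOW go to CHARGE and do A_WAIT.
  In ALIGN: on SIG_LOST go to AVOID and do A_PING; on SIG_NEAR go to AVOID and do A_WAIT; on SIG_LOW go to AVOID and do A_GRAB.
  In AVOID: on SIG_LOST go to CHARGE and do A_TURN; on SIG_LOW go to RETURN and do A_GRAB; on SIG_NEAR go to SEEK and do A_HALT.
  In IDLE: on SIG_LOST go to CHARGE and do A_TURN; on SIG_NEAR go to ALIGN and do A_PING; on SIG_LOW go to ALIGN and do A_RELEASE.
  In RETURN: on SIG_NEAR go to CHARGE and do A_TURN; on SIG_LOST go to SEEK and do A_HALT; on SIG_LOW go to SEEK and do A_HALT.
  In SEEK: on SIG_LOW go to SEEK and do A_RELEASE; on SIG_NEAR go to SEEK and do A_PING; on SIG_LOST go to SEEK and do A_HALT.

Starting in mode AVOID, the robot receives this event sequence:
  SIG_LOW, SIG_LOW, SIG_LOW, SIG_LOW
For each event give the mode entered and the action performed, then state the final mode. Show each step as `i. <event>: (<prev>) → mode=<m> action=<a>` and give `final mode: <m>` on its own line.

1. SIG_LOW: (AVOID) → mode=RETURN action=A_GRAB
2. SIG_LOW: (RETURN) → mode=SEEK action=A_HALT
3. SIG_LOW: (SEEK) → mode=SEEK action=A_RELEASE
4. SIG_LOW: (SEEK) → mode=SEEK action=A_RELEASE

final mode: SEEK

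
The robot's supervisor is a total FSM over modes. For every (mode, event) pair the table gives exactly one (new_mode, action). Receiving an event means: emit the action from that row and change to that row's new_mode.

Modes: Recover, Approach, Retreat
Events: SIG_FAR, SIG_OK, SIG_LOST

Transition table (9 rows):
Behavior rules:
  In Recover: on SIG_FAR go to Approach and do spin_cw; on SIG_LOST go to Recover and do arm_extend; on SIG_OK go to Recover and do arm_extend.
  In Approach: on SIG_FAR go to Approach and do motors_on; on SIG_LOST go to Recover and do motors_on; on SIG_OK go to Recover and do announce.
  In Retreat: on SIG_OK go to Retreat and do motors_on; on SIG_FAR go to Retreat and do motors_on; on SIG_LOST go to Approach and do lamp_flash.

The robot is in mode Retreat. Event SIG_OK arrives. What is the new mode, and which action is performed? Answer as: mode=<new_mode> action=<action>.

current mode = Retreat; filter table to that mode:
  (Retreat, SIG_OK) → (Retreat, motors_on)  ← event matches
  (Retreat, SIG_FAR) → (Retreat, motors_on)
  (Retreat, SIG_LOST) → (Approach, lamp_flash)
event = SIG_OK selects (Retreat, motors_on)

mode=Retreat action=motors_on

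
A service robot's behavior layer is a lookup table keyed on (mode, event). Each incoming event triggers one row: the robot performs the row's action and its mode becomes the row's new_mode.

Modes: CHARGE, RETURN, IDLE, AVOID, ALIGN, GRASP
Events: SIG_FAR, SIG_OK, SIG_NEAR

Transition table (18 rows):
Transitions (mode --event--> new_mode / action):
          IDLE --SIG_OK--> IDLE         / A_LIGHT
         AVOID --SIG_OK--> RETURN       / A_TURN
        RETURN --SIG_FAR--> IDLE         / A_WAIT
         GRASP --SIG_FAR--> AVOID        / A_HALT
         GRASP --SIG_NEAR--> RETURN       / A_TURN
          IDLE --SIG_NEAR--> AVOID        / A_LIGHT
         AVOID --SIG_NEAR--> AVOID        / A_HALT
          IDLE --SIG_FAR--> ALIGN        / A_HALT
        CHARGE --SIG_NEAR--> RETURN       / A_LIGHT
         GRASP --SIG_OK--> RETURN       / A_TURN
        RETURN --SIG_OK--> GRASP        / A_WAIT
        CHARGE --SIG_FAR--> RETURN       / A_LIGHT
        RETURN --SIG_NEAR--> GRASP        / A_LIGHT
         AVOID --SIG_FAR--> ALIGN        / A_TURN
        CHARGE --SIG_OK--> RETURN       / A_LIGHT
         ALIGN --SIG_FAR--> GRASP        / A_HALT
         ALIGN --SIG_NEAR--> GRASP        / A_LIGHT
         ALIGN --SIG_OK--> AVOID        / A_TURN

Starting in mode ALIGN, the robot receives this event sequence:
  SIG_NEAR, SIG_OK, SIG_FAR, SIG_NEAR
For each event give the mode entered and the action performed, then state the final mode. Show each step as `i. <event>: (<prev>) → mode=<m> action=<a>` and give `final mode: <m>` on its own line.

final mode: AVOID

1. SIG_NEAR: (ALIGN) → mode=GRASP action=A_LIGHT
2. SIG_OK: (GRASP) → mode=RETURN action=A_TURN
3. SIG_FAR: (RETURN) → mode=IDLE action=A_WAIT
4. SIG_NEAR: (IDLE) → mode=AVOID action=A_LIGHT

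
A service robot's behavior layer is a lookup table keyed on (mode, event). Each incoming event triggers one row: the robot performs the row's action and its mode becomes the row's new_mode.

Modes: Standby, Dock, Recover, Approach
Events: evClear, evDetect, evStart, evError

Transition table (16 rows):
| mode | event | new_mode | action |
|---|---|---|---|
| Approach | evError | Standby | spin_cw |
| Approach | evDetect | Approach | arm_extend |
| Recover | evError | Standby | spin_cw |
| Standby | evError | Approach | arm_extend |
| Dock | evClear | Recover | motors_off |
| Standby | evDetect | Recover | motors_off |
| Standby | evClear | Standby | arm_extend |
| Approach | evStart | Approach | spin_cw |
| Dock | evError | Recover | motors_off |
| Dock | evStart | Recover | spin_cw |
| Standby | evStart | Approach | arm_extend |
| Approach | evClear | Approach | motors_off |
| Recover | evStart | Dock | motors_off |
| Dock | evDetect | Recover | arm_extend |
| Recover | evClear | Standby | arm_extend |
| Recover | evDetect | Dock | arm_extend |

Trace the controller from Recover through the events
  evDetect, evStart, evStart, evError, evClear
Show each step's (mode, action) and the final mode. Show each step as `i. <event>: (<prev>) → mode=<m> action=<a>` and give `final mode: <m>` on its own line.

final mode: Standby

1. evDetect: (Recover) → mode=Dock action=arm_extend
2. evStart: (Dock) → mode=Recover action=spin_cw
3. evStart: (Recover) → mode=Dock action=motors_off
4. evError: (Dock) → mode=Recover action=motors_off
5. evClear: (Recover) → mode=Standby action=arm_extend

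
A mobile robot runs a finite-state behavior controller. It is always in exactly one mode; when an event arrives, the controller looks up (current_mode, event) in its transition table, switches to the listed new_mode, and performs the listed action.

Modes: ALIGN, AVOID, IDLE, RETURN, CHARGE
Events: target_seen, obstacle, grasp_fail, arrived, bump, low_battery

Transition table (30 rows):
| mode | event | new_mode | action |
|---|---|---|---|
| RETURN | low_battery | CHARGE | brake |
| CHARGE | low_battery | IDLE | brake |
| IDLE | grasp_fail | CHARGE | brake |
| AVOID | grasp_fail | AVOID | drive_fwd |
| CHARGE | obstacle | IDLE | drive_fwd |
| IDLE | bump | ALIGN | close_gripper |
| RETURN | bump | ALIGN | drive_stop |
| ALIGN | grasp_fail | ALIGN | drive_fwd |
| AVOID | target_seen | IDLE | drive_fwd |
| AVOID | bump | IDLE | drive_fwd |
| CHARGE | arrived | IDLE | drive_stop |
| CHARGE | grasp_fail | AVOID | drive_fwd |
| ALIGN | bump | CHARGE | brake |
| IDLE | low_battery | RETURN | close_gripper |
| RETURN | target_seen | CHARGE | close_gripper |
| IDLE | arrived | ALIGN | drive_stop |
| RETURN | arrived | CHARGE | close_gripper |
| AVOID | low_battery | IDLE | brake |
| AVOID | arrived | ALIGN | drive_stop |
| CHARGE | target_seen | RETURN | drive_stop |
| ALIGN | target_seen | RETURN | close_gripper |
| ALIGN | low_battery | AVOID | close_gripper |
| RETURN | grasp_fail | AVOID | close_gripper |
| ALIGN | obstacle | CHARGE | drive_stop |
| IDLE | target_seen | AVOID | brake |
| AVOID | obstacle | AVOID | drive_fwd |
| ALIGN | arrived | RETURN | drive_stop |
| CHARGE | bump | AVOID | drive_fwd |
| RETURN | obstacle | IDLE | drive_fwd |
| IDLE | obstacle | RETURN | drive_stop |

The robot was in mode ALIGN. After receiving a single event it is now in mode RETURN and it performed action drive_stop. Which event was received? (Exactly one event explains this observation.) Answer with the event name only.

arrived

try target_seen: (ALIGN, target_seen) → (RETURN, close_gripper)
try obstacle: (ALIGN, obstacle) → (CHARGE, drive_stop)
try grasp_fail: (ALIGN, grasp_fail) → (ALIGN, drive_fwd)
try arrived: (ALIGN, arrived) → (RETURN, drive_stop)  ← matches
try bump: (ALIGN, bump) → (CHARGE, brake)
try low_battery: (ALIGN, low_battery) → (AVOID, close_gripper)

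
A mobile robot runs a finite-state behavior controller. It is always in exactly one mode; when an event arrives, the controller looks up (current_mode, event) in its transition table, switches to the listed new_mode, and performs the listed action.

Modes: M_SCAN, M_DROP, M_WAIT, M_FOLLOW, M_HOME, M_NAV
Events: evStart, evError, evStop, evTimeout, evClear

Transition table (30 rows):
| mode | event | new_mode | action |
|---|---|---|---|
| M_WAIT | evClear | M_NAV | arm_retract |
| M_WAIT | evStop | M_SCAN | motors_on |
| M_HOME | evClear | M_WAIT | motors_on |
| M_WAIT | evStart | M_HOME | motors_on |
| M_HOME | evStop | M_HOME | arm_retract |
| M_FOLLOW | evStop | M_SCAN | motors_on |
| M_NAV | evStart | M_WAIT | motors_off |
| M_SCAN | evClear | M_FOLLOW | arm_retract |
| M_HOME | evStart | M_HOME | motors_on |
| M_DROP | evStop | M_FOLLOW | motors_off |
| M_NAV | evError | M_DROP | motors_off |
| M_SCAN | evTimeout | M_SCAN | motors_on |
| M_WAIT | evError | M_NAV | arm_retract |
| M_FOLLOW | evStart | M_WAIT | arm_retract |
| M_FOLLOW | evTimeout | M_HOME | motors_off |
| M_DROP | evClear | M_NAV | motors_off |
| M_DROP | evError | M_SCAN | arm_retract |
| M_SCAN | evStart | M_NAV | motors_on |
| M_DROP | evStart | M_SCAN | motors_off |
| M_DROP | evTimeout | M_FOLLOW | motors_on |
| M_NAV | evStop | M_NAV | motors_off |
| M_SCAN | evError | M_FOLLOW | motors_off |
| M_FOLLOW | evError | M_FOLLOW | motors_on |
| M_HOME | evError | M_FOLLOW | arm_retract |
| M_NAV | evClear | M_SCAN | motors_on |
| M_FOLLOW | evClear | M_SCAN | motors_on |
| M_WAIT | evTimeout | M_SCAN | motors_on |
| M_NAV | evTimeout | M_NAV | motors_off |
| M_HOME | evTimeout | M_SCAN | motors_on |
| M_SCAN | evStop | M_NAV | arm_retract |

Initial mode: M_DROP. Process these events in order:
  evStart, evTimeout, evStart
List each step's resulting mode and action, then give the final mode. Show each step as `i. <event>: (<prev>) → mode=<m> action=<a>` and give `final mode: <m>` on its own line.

final mode: M_NAV

1. evStart: (M_DROP) → mode=M_SCAN action=motors_off
2. evTimeout: (M_SCAN) → mode=M_SCAN action=motors_on
3. evStart: (M_SCAN) → mode=M_NAV action=motors_on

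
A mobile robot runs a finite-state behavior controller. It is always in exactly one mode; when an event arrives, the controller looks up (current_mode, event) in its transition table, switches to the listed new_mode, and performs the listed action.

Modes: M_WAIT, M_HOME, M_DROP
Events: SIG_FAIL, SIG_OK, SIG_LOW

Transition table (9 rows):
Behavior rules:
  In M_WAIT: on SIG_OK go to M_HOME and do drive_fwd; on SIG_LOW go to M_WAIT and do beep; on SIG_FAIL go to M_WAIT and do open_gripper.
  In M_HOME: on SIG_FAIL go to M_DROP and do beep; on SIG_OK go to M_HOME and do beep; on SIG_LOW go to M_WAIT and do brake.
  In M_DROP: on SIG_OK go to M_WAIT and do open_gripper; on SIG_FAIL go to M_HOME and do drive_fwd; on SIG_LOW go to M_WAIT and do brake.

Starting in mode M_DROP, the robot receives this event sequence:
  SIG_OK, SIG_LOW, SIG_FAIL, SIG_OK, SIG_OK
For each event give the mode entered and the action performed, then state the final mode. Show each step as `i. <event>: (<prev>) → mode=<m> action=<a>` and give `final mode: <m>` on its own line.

final mode: M_HOME

1. SIG_OK: (M_DROP) → mode=M_WAIT action=open_gripper
2. SIG_LOW: (M_WAIT) → mode=M_WAIT action=beep
3. SIG_FAIL: (M_WAIT) → mode=M_WAIT action=open_gripper
4. SIG_OK: (M_WAIT) → mode=M_HOME action=drive_fwd
5. SIG_OK: (M_HOME) → mode=M_HOME action=beep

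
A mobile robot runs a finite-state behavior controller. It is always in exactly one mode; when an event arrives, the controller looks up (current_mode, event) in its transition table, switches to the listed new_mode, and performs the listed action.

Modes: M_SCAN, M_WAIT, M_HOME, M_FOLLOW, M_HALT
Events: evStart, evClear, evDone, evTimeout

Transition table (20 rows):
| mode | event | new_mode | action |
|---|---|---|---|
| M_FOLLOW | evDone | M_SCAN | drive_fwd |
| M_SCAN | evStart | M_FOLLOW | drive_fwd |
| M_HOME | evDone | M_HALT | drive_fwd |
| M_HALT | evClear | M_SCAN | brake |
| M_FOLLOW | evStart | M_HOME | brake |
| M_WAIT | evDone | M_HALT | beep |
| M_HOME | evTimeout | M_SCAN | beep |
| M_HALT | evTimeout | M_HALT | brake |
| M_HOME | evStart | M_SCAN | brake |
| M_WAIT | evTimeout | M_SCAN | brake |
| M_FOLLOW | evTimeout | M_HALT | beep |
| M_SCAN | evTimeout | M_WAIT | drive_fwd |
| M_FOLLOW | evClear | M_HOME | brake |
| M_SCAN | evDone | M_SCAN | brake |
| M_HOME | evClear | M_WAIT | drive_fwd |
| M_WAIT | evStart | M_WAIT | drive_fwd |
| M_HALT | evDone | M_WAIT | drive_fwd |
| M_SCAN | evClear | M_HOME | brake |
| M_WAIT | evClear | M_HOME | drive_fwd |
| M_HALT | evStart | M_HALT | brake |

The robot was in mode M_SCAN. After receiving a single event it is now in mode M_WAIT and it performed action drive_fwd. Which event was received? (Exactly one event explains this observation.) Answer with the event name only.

evTimeout

try evStart: (M_SCAN, evStart) → (M_FOLLOW, drive_fwd)
try evClear: (M_SCAN, evClear) → (M_HOME, brake)
try evDone: (M_SCAN, evDone) → (M_SCAN, brake)
try evTimeout: (M_SCAN, evTimeout) → (M_WAIT, drive_fwd)  ← matches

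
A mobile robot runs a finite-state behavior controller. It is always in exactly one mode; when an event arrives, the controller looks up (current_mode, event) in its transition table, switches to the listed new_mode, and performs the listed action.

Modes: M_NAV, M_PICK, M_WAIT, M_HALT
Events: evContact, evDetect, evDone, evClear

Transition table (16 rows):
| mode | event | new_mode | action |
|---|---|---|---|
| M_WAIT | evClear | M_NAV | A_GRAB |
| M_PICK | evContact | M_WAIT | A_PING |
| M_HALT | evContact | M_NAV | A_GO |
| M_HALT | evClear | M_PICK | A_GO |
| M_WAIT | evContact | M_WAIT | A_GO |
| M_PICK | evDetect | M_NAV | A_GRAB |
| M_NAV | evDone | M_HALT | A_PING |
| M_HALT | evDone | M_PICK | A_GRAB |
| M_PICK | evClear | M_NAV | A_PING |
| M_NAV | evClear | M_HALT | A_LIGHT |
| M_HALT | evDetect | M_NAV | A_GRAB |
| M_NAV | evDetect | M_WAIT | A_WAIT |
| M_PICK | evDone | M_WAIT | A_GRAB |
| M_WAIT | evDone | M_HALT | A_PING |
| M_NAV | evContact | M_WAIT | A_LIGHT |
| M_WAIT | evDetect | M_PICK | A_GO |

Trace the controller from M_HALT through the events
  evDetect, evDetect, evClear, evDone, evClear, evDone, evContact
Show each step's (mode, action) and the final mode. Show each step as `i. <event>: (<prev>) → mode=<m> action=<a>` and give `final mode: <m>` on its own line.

1. evDetect: (M_HALT) → mode=M_NAV action=A_GRAB
2. evDetect: (M_NAV) → mode=M_WAIT action=A_WAIT
3. evClear: (M_WAIT) → mode=M_NAV action=A_GRAB
4. evDone: (M_NAV) → mode=M_HALT action=A_PING
5. evClear: (M_HALT) → mode=M_PICK action=A_GO
6. evDone: (M_PICK) → mode=M_WAIT action=A_GRAB
7. evContact: (M_WAIT) → mode=M_WAIT action=A_GO

final mode: M_WAIT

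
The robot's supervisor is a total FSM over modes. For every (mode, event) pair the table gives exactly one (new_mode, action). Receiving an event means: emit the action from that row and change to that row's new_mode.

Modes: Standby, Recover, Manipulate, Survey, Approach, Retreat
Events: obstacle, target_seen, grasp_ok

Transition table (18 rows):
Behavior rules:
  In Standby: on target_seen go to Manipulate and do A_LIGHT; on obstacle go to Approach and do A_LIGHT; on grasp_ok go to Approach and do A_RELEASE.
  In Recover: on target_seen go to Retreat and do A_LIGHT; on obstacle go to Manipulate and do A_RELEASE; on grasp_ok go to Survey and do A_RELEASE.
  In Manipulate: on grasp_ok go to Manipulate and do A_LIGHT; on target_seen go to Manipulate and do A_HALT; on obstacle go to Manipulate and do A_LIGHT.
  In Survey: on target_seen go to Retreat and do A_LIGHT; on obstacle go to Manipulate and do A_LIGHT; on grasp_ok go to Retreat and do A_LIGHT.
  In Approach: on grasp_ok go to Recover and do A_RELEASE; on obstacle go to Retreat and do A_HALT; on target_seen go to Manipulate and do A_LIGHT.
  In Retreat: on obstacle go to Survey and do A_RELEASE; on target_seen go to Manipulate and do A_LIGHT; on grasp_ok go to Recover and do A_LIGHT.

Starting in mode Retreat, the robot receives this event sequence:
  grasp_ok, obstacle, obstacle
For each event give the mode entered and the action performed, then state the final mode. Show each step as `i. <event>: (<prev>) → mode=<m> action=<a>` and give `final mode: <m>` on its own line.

1. grasp_ok: (Retreat) → mode=Recover action=A_LIGHT
2. obstacle: (Recover) → mode=Manipulate action=A_RELEASE
3. obstacle: (Manipulate) → mode=Manipulate action=A_LIGHT

final mode: Manipulate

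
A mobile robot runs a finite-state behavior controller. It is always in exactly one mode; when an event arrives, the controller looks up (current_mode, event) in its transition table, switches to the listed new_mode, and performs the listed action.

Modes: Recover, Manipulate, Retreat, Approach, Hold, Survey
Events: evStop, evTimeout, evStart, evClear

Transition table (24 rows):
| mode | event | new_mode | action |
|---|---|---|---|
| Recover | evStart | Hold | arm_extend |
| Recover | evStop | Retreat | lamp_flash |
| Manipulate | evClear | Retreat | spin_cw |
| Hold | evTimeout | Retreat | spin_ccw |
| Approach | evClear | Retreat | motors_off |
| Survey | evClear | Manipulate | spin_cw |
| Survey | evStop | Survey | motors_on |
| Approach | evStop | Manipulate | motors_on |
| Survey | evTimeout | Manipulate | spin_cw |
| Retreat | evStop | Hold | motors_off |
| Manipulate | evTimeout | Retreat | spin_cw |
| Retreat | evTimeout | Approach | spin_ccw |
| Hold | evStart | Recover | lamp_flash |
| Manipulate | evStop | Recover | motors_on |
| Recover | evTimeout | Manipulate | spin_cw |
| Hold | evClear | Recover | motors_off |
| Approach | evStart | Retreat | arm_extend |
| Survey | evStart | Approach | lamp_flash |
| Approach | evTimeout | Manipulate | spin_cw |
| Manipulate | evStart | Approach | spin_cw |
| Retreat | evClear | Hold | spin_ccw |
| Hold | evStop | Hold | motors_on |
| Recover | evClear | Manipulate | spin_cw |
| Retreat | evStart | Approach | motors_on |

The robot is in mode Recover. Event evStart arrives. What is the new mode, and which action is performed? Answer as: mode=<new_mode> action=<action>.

current mode = Recover; filter table to that mode:
  (Recover, evStart) → (Hold, arm_extend)  ← event matches
  (Recover, evStop) → (Retreat, lamp_flash)
  (Recover, evTimeout) → (Manipulate, spin_cw)
  (Recover, evClear) → (Manipulate, spin_cw)
event = evStart selects (Hold, arm_extend)

mode=Hold action=arm_extend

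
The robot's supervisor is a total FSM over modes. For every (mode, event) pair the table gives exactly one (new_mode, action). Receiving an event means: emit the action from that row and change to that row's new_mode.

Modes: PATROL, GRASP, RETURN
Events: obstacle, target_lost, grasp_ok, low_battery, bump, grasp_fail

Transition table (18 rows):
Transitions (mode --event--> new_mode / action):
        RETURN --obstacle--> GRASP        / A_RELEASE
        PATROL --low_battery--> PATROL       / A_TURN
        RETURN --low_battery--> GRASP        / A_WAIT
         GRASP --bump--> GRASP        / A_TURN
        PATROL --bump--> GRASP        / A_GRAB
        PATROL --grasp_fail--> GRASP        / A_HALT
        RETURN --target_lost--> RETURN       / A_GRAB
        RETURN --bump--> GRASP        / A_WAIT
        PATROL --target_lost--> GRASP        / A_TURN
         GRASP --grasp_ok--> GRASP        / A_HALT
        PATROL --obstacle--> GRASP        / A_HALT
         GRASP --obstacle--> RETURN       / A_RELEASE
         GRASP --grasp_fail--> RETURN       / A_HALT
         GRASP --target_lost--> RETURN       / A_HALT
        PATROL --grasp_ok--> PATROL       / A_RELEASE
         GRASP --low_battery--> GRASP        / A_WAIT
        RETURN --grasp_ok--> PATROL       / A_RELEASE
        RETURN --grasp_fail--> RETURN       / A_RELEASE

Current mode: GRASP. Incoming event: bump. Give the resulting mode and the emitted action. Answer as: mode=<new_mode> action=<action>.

current mode = GRASP; filter table to that mode:
  (GRASP, bump) → (GRASP, A_TURN)  ← event matches
  (GRASP, grasp_ok) → (GRASP, A_HALT)
  (GRASP, obstacle) → (RETURN, A_RELEASE)
  (GRASP, grasp_fail) → (RETURN, A_HALT)
  (GRASP, target_lost) → (RETURN, A_HALT)
  (GRASP, low_battery) → (GRASP, A_WAIT)
event = bump selects (GRASP, A_TURN)

mode=GRASP action=A_TURN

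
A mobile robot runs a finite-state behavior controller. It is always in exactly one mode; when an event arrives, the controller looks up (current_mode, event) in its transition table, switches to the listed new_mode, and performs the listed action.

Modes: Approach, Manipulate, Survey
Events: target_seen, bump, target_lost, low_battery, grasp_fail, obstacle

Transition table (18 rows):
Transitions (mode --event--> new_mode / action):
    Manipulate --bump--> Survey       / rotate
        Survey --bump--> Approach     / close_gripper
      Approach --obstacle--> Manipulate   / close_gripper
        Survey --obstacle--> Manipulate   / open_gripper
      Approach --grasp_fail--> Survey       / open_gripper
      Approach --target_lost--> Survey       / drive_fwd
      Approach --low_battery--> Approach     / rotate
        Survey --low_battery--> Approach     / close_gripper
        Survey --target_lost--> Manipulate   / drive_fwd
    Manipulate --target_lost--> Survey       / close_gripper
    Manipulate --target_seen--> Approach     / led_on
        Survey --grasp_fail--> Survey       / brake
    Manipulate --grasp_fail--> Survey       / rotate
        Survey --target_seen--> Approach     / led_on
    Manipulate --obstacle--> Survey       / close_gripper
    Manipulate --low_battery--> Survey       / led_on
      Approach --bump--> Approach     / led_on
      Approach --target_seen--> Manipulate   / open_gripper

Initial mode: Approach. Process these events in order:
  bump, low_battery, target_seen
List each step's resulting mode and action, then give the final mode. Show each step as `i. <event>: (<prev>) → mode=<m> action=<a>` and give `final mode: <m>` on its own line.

1. bump: (Approach) → mode=Approach action=led_on
2. low_battery: (Approach) → mode=Approach action=rotate
3. target_seen: (Approach) → mode=Manipulate action=open_gripper

final mode: Manipulate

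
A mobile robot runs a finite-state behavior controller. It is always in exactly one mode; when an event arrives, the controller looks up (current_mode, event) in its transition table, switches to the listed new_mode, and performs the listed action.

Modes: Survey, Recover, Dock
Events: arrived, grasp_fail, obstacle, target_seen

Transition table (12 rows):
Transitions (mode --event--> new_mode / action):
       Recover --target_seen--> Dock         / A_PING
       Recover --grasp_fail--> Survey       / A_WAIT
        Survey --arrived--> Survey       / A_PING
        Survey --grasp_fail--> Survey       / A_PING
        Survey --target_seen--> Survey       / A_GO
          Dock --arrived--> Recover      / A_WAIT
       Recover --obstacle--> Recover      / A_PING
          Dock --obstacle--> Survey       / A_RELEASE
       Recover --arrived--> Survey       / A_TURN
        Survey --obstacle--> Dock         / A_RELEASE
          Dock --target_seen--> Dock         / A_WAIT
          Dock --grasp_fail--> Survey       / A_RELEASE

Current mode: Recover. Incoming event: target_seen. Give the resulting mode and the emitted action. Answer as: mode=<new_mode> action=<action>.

current mode = Recover; filter table to that mode:
  (Recover, target_seen) → (Dock, A_PING)  ← event matches
  (Recover, grasp_fail) → (Survey, A_WAIT)
  (Recover, obstacle) → (Recover, A_PING)
  (Recover, arrived) → (Survey, A_TURN)
event = target_seen selects (Dock, A_PING)

mode=Dock action=A_PING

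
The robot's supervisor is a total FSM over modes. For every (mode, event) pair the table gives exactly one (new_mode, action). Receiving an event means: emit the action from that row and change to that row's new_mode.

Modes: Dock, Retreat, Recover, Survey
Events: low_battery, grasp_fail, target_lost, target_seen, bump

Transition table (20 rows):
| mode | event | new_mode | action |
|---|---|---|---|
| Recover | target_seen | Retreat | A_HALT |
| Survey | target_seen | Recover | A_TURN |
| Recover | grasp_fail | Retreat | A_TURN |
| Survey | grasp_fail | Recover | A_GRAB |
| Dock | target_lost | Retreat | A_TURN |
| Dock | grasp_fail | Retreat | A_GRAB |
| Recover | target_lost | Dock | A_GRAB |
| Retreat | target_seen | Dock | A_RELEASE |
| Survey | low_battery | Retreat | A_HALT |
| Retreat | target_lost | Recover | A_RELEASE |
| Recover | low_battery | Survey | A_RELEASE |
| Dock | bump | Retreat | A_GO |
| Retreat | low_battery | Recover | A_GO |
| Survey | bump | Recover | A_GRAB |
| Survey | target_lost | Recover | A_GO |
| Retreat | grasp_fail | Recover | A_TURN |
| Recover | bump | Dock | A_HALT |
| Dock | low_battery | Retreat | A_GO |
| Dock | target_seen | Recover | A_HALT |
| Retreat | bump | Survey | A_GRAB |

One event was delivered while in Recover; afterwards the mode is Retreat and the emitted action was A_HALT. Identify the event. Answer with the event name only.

try low_battery: (Recover, low_battery) → (Survey, A_RELEASE)
try grasp_fail: (Recover, grasp_fail) → (Retreat, A_TURN)
try target_lost: (Recover, target_lost) → (Dock, A_GRAB)
try target_seen: (Recover, target_seen) → (Retreat, A_HALT)  ← matches
try bump: (Recover, bump) → (Dock, A_HALT)

target_seen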